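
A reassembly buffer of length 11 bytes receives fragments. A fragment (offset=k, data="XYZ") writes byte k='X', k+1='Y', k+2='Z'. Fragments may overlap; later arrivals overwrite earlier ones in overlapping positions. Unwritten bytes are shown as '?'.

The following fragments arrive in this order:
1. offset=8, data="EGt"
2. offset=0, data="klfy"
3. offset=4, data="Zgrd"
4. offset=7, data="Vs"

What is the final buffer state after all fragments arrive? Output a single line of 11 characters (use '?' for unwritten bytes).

Answer: klfyZgrVsGt

Derivation:
Fragment 1: offset=8 data="EGt" -> buffer=????????EGt
Fragment 2: offset=0 data="klfy" -> buffer=klfy????EGt
Fragment 3: offset=4 data="Zgrd" -> buffer=klfyZgrdEGt
Fragment 4: offset=7 data="Vs" -> buffer=klfyZgrVsGt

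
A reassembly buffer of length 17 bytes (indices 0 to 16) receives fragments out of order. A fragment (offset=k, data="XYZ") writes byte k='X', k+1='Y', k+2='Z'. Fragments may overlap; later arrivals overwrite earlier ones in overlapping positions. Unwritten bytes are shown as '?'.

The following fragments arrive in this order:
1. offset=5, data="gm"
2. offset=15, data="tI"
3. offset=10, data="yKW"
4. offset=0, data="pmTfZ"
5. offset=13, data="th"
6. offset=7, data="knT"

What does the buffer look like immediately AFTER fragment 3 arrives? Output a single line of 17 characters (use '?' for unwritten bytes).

Answer: ?????gm???yKW??tI

Derivation:
Fragment 1: offset=5 data="gm" -> buffer=?????gm??????????
Fragment 2: offset=15 data="tI" -> buffer=?????gm????????tI
Fragment 3: offset=10 data="yKW" -> buffer=?????gm???yKW??tI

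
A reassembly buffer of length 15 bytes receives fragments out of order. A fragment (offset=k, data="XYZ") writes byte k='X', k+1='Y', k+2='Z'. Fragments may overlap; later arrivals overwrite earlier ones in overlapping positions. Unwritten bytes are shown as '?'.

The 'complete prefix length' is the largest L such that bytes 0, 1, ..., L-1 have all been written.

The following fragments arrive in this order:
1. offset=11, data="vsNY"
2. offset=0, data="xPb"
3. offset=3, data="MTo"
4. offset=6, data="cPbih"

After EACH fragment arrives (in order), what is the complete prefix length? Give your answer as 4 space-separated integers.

Fragment 1: offset=11 data="vsNY" -> buffer=???????????vsNY -> prefix_len=0
Fragment 2: offset=0 data="xPb" -> buffer=xPb????????vsNY -> prefix_len=3
Fragment 3: offset=3 data="MTo" -> buffer=xPbMTo?????vsNY -> prefix_len=6
Fragment 4: offset=6 data="cPbih" -> buffer=xPbMTocPbihvsNY -> prefix_len=15

Answer: 0 3 6 15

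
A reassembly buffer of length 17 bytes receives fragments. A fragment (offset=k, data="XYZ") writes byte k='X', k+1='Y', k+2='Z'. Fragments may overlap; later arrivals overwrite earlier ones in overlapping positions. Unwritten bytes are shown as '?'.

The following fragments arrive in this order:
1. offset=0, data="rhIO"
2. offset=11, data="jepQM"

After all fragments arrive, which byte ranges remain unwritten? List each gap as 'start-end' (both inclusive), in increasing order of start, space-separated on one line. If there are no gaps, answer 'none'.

Answer: 4-10 16-16

Derivation:
Fragment 1: offset=0 len=4
Fragment 2: offset=11 len=5
Gaps: 4-10 16-16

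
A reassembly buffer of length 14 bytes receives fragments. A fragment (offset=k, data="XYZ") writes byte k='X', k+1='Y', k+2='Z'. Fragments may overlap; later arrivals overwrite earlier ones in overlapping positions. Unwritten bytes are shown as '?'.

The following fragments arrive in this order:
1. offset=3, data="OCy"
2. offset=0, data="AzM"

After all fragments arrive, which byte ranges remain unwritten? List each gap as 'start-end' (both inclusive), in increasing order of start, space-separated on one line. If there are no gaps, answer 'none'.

Answer: 6-13

Derivation:
Fragment 1: offset=3 len=3
Fragment 2: offset=0 len=3
Gaps: 6-13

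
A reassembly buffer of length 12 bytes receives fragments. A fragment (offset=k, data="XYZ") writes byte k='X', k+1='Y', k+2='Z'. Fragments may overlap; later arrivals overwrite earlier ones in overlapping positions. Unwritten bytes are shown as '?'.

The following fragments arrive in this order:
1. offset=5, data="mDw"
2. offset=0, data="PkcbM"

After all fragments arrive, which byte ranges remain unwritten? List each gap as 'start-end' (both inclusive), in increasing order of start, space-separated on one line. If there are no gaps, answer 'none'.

Fragment 1: offset=5 len=3
Fragment 2: offset=0 len=5
Gaps: 8-11

Answer: 8-11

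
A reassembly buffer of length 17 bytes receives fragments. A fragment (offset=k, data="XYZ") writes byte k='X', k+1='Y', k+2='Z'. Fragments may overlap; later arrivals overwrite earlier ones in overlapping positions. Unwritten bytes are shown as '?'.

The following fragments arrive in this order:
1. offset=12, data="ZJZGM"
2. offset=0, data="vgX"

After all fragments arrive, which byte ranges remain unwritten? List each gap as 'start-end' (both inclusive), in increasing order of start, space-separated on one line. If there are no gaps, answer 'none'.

Answer: 3-11

Derivation:
Fragment 1: offset=12 len=5
Fragment 2: offset=0 len=3
Gaps: 3-11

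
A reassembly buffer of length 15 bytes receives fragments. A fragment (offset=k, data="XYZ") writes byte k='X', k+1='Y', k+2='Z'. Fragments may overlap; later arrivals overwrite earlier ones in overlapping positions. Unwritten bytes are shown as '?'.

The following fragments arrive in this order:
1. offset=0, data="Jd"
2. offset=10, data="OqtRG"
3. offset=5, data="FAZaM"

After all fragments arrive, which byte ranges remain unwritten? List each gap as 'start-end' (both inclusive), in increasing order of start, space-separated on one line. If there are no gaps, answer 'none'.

Answer: 2-4

Derivation:
Fragment 1: offset=0 len=2
Fragment 2: offset=10 len=5
Fragment 3: offset=5 len=5
Gaps: 2-4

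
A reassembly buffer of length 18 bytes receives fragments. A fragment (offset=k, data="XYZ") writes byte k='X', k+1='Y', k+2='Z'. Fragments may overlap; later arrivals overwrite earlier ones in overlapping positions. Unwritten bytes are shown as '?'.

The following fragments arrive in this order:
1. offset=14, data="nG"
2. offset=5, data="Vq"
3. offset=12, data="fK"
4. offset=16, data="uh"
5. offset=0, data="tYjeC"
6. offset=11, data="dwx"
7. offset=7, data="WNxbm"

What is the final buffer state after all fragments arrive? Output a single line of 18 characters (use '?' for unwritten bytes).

Fragment 1: offset=14 data="nG" -> buffer=??????????????nG??
Fragment 2: offset=5 data="Vq" -> buffer=?????Vq???????nG??
Fragment 3: offset=12 data="fK" -> buffer=?????Vq?????fKnG??
Fragment 4: offset=16 data="uh" -> buffer=?????Vq?????fKnGuh
Fragment 5: offset=0 data="tYjeC" -> buffer=tYjeCVq?????fKnGuh
Fragment 6: offset=11 data="dwx" -> buffer=tYjeCVq????dwxnGuh
Fragment 7: offset=7 data="WNxbm" -> buffer=tYjeCVqWNxbmwxnGuh

Answer: tYjeCVqWNxbmwxnGuh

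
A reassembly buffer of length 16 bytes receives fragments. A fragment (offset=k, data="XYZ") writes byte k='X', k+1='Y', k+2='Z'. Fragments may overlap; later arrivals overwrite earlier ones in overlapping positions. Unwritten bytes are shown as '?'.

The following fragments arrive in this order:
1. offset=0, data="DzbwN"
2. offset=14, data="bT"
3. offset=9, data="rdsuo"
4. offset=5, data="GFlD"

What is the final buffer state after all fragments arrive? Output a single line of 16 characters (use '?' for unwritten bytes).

Answer: DzbwNGFlDrdsuobT

Derivation:
Fragment 1: offset=0 data="DzbwN" -> buffer=DzbwN???????????
Fragment 2: offset=14 data="bT" -> buffer=DzbwN?????????bT
Fragment 3: offset=9 data="rdsuo" -> buffer=DzbwN????rdsuobT
Fragment 4: offset=5 data="GFlD" -> buffer=DzbwNGFlDrdsuobT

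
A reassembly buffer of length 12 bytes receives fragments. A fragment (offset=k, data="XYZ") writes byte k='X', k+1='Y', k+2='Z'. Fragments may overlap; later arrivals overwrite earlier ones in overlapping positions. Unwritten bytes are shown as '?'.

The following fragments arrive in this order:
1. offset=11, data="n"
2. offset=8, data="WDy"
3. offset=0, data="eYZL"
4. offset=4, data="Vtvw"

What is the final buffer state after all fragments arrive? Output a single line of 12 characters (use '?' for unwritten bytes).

Fragment 1: offset=11 data="n" -> buffer=???????????n
Fragment 2: offset=8 data="WDy" -> buffer=????????WDyn
Fragment 3: offset=0 data="eYZL" -> buffer=eYZL????WDyn
Fragment 4: offset=4 data="Vtvw" -> buffer=eYZLVtvwWDyn

Answer: eYZLVtvwWDyn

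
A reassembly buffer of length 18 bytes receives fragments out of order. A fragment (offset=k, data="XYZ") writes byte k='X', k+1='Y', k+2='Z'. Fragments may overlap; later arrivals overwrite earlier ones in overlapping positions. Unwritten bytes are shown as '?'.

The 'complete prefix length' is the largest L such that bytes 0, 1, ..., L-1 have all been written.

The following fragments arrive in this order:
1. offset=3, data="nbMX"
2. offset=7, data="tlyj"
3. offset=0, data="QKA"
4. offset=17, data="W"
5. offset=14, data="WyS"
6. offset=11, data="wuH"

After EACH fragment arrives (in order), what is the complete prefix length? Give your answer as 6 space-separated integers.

Fragment 1: offset=3 data="nbMX" -> buffer=???nbMX??????????? -> prefix_len=0
Fragment 2: offset=7 data="tlyj" -> buffer=???nbMXtlyj??????? -> prefix_len=0
Fragment 3: offset=0 data="QKA" -> buffer=QKAnbMXtlyj??????? -> prefix_len=11
Fragment 4: offset=17 data="W" -> buffer=QKAnbMXtlyj??????W -> prefix_len=11
Fragment 5: offset=14 data="WyS" -> buffer=QKAnbMXtlyj???WySW -> prefix_len=11
Fragment 6: offset=11 data="wuH" -> buffer=QKAnbMXtlyjwuHWySW -> prefix_len=18

Answer: 0 0 11 11 11 18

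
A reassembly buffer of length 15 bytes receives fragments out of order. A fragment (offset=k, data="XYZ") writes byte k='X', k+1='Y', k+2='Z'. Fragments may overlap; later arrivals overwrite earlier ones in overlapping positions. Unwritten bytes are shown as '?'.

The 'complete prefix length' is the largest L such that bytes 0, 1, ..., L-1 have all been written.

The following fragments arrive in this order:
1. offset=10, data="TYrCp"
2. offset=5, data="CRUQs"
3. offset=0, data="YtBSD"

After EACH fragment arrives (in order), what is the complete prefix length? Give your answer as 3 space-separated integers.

Fragment 1: offset=10 data="TYrCp" -> buffer=??????????TYrCp -> prefix_len=0
Fragment 2: offset=5 data="CRUQs" -> buffer=?????CRUQsTYrCp -> prefix_len=0
Fragment 3: offset=0 data="YtBSD" -> buffer=YtBSDCRUQsTYrCp -> prefix_len=15

Answer: 0 0 15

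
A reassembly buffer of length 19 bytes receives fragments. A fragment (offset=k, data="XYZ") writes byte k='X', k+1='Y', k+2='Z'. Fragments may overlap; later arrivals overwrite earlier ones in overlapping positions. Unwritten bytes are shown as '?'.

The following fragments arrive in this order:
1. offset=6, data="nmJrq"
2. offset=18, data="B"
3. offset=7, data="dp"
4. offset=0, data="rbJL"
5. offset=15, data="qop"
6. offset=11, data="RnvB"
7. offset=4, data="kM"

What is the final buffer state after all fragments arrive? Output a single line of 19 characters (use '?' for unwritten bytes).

Answer: rbJLkMndprqRnvBqopB

Derivation:
Fragment 1: offset=6 data="nmJrq" -> buffer=??????nmJrq????????
Fragment 2: offset=18 data="B" -> buffer=??????nmJrq???????B
Fragment 3: offset=7 data="dp" -> buffer=??????ndprq???????B
Fragment 4: offset=0 data="rbJL" -> buffer=rbJL??ndprq???????B
Fragment 5: offset=15 data="qop" -> buffer=rbJL??ndprq????qopB
Fragment 6: offset=11 data="RnvB" -> buffer=rbJL??ndprqRnvBqopB
Fragment 7: offset=4 data="kM" -> buffer=rbJLkMndprqRnvBqopB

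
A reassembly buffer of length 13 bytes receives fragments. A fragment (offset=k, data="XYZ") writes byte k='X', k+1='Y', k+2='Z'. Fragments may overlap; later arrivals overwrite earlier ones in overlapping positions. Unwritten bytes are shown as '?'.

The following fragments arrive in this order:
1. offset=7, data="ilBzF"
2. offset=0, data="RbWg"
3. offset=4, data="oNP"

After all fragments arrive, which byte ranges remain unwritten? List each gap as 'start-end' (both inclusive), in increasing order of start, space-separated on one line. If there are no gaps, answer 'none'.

Answer: 12-12

Derivation:
Fragment 1: offset=7 len=5
Fragment 2: offset=0 len=4
Fragment 3: offset=4 len=3
Gaps: 12-12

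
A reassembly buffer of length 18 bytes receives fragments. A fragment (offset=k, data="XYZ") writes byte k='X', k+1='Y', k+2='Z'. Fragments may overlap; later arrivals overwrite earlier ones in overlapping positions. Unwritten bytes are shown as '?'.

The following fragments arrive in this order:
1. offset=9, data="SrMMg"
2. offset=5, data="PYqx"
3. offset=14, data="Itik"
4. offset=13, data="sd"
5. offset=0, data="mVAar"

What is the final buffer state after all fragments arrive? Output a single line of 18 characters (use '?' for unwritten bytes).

Answer: mVAarPYqxSrMMsdtik

Derivation:
Fragment 1: offset=9 data="SrMMg" -> buffer=?????????SrMMg????
Fragment 2: offset=5 data="PYqx" -> buffer=?????PYqxSrMMg????
Fragment 3: offset=14 data="Itik" -> buffer=?????PYqxSrMMgItik
Fragment 4: offset=13 data="sd" -> buffer=?????PYqxSrMMsdtik
Fragment 5: offset=0 data="mVAar" -> buffer=mVAarPYqxSrMMsdtik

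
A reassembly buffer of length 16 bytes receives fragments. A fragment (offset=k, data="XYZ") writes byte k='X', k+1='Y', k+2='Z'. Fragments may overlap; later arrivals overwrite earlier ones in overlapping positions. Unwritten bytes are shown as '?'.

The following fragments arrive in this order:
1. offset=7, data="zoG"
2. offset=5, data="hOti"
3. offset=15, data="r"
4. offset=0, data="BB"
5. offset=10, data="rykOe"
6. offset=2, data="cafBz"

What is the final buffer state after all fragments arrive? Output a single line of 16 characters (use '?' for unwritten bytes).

Fragment 1: offset=7 data="zoG" -> buffer=???????zoG??????
Fragment 2: offset=5 data="hOti" -> buffer=?????hOtiG??????
Fragment 3: offset=15 data="r" -> buffer=?????hOtiG?????r
Fragment 4: offset=0 data="BB" -> buffer=BB???hOtiG?????r
Fragment 5: offset=10 data="rykOe" -> buffer=BB???hOtiGrykOer
Fragment 6: offset=2 data="cafBz" -> buffer=BBcafBztiGrykOer

Answer: BBcafBztiGrykOer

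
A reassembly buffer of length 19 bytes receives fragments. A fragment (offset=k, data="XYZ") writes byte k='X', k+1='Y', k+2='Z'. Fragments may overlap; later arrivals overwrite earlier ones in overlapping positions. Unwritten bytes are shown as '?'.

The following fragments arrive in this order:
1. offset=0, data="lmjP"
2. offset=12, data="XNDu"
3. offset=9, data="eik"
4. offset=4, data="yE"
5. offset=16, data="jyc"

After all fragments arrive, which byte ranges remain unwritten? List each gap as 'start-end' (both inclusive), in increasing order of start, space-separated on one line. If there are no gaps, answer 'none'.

Answer: 6-8

Derivation:
Fragment 1: offset=0 len=4
Fragment 2: offset=12 len=4
Fragment 3: offset=9 len=3
Fragment 4: offset=4 len=2
Fragment 5: offset=16 len=3
Gaps: 6-8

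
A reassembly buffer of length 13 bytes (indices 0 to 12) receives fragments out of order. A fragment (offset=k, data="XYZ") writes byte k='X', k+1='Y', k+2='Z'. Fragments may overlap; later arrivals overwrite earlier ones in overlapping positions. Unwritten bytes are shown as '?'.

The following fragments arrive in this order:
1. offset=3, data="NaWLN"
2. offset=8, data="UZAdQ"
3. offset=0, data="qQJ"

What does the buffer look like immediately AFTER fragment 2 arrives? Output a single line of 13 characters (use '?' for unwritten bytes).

Answer: ???NaWLNUZAdQ

Derivation:
Fragment 1: offset=3 data="NaWLN" -> buffer=???NaWLN?????
Fragment 2: offset=8 data="UZAdQ" -> buffer=???NaWLNUZAdQ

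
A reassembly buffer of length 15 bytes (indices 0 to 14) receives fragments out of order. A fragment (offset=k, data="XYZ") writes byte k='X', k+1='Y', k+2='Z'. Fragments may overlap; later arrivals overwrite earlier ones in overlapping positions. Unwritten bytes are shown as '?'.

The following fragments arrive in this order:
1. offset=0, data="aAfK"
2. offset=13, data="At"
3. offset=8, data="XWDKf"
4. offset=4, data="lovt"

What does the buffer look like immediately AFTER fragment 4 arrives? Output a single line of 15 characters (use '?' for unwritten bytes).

Answer: aAfKlovtXWDKfAt

Derivation:
Fragment 1: offset=0 data="aAfK" -> buffer=aAfK???????????
Fragment 2: offset=13 data="At" -> buffer=aAfK?????????At
Fragment 3: offset=8 data="XWDKf" -> buffer=aAfK????XWDKfAt
Fragment 4: offset=4 data="lovt" -> buffer=aAfKlovtXWDKfAt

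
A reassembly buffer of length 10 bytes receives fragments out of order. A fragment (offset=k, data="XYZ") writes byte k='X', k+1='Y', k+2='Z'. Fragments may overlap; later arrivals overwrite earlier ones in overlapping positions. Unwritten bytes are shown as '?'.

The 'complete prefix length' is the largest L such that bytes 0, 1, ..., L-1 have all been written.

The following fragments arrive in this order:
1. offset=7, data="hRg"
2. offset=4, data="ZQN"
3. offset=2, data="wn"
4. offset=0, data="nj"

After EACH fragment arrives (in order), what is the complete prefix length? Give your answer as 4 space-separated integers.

Fragment 1: offset=7 data="hRg" -> buffer=???????hRg -> prefix_len=0
Fragment 2: offset=4 data="ZQN" -> buffer=????ZQNhRg -> prefix_len=0
Fragment 3: offset=2 data="wn" -> buffer=??wnZQNhRg -> prefix_len=0
Fragment 4: offset=0 data="nj" -> buffer=njwnZQNhRg -> prefix_len=10

Answer: 0 0 0 10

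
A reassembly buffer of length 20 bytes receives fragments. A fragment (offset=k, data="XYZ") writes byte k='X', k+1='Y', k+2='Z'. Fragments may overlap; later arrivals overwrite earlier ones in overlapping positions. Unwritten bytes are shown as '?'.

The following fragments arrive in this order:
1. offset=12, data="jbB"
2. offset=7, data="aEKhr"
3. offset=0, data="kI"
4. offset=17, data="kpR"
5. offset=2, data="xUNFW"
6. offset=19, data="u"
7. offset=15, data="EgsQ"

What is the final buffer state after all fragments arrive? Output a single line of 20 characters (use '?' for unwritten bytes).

Fragment 1: offset=12 data="jbB" -> buffer=????????????jbB?????
Fragment 2: offset=7 data="aEKhr" -> buffer=???????aEKhrjbB?????
Fragment 3: offset=0 data="kI" -> buffer=kI?????aEKhrjbB?????
Fragment 4: offset=17 data="kpR" -> buffer=kI?????aEKhrjbB??kpR
Fragment 5: offset=2 data="xUNFW" -> buffer=kIxUNFWaEKhrjbB??kpR
Fragment 6: offset=19 data="u" -> buffer=kIxUNFWaEKhrjbB??kpu
Fragment 7: offset=15 data="EgsQ" -> buffer=kIxUNFWaEKhrjbBEgsQu

Answer: kIxUNFWaEKhrjbBEgsQu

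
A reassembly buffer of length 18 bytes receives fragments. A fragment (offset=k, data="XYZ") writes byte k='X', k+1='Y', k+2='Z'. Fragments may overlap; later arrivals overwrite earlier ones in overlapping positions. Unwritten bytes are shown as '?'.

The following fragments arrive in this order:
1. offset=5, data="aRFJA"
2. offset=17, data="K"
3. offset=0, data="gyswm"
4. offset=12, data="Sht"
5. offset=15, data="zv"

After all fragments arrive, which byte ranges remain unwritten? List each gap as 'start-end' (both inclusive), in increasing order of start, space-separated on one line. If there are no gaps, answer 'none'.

Answer: 10-11

Derivation:
Fragment 1: offset=5 len=5
Fragment 2: offset=17 len=1
Fragment 3: offset=0 len=5
Fragment 4: offset=12 len=3
Fragment 5: offset=15 len=2
Gaps: 10-11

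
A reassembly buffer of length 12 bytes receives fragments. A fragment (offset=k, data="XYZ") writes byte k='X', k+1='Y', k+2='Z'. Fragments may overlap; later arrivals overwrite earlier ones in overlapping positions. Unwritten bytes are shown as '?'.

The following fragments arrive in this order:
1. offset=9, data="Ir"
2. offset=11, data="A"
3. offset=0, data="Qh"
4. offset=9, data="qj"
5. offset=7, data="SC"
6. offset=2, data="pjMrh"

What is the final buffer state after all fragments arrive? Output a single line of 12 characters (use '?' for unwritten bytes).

Fragment 1: offset=9 data="Ir" -> buffer=?????????Ir?
Fragment 2: offset=11 data="A" -> buffer=?????????IrA
Fragment 3: offset=0 data="Qh" -> buffer=Qh???????IrA
Fragment 4: offset=9 data="qj" -> buffer=Qh???????qjA
Fragment 5: offset=7 data="SC" -> buffer=Qh?????SCqjA
Fragment 6: offset=2 data="pjMrh" -> buffer=QhpjMrhSCqjA

Answer: QhpjMrhSCqjA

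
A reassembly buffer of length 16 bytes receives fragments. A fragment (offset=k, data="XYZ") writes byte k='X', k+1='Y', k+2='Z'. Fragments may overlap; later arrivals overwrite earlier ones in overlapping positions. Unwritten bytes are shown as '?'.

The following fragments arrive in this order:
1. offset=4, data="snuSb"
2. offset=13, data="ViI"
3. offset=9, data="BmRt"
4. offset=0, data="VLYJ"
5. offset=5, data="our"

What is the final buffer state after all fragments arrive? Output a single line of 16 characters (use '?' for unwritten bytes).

Answer: VLYJsourbBmRtViI

Derivation:
Fragment 1: offset=4 data="snuSb" -> buffer=????snuSb???????
Fragment 2: offset=13 data="ViI" -> buffer=????snuSb????ViI
Fragment 3: offset=9 data="BmRt" -> buffer=????snuSbBmRtViI
Fragment 4: offset=0 data="VLYJ" -> buffer=VLYJsnuSbBmRtViI
Fragment 5: offset=5 data="our" -> buffer=VLYJsourbBmRtViI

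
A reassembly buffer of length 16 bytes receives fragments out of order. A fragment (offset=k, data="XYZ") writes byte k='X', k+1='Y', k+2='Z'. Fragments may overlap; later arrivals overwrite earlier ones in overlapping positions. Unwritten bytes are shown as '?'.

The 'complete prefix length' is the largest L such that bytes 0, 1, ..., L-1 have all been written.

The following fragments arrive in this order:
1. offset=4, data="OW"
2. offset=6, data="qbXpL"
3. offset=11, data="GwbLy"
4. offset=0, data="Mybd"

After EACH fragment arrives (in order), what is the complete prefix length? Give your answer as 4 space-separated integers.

Fragment 1: offset=4 data="OW" -> buffer=????OW?????????? -> prefix_len=0
Fragment 2: offset=6 data="qbXpL" -> buffer=????OWqbXpL????? -> prefix_len=0
Fragment 3: offset=11 data="GwbLy" -> buffer=????OWqbXpLGwbLy -> prefix_len=0
Fragment 4: offset=0 data="Mybd" -> buffer=MybdOWqbXpLGwbLy -> prefix_len=16

Answer: 0 0 0 16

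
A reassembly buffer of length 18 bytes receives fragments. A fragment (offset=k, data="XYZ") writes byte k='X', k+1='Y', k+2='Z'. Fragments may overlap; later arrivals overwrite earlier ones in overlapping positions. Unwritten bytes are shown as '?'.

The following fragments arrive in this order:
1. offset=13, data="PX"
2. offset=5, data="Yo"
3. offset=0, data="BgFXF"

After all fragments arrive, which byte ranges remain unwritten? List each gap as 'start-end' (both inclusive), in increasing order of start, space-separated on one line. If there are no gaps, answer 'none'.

Fragment 1: offset=13 len=2
Fragment 2: offset=5 len=2
Fragment 3: offset=0 len=5
Gaps: 7-12 15-17

Answer: 7-12 15-17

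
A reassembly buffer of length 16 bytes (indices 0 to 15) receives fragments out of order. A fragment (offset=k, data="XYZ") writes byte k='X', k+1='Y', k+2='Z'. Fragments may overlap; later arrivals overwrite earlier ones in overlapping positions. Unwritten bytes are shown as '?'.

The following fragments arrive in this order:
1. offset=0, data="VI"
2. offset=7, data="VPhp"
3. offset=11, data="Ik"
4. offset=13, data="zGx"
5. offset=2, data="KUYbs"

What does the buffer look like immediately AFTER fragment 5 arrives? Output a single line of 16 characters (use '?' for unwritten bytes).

Answer: VIKUYbsVPhpIkzGx

Derivation:
Fragment 1: offset=0 data="VI" -> buffer=VI??????????????
Fragment 2: offset=7 data="VPhp" -> buffer=VI?????VPhp?????
Fragment 3: offset=11 data="Ik" -> buffer=VI?????VPhpIk???
Fragment 4: offset=13 data="zGx" -> buffer=VI?????VPhpIkzGx
Fragment 5: offset=2 data="KUYbs" -> buffer=VIKUYbsVPhpIkzGx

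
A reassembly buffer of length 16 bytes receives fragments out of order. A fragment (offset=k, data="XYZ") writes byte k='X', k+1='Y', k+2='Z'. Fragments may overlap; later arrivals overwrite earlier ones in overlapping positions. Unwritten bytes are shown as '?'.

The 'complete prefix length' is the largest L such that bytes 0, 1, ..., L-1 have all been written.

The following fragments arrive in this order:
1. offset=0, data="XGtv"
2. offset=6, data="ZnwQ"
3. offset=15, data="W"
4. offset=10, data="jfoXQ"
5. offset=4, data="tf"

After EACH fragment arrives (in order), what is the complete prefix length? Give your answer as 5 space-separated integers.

Answer: 4 4 4 4 16

Derivation:
Fragment 1: offset=0 data="XGtv" -> buffer=XGtv???????????? -> prefix_len=4
Fragment 2: offset=6 data="ZnwQ" -> buffer=XGtv??ZnwQ?????? -> prefix_len=4
Fragment 3: offset=15 data="W" -> buffer=XGtv??ZnwQ?????W -> prefix_len=4
Fragment 4: offset=10 data="jfoXQ" -> buffer=XGtv??ZnwQjfoXQW -> prefix_len=4
Fragment 5: offset=4 data="tf" -> buffer=XGtvtfZnwQjfoXQW -> prefix_len=16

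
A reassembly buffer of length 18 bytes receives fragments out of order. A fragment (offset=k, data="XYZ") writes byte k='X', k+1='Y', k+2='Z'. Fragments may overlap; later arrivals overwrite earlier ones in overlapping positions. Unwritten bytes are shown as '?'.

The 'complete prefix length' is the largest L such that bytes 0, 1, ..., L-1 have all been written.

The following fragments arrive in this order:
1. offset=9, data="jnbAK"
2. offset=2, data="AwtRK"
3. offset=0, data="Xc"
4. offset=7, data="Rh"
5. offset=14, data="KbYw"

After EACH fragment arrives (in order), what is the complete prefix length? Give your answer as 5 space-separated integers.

Answer: 0 0 7 14 18

Derivation:
Fragment 1: offset=9 data="jnbAK" -> buffer=?????????jnbAK???? -> prefix_len=0
Fragment 2: offset=2 data="AwtRK" -> buffer=??AwtRK??jnbAK???? -> prefix_len=0
Fragment 3: offset=0 data="Xc" -> buffer=XcAwtRK??jnbAK???? -> prefix_len=7
Fragment 4: offset=7 data="Rh" -> buffer=XcAwtRKRhjnbAK???? -> prefix_len=14
Fragment 5: offset=14 data="KbYw" -> buffer=XcAwtRKRhjnbAKKbYw -> prefix_len=18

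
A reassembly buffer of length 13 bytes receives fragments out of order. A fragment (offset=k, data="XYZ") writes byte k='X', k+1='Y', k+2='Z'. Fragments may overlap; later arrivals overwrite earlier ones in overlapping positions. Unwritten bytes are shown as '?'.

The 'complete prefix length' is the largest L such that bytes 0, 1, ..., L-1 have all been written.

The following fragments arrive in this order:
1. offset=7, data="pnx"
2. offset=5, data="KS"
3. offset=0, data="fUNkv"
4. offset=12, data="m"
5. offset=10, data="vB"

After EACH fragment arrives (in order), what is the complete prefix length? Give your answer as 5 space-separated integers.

Answer: 0 0 10 10 13

Derivation:
Fragment 1: offset=7 data="pnx" -> buffer=???????pnx??? -> prefix_len=0
Fragment 2: offset=5 data="KS" -> buffer=?????KSpnx??? -> prefix_len=0
Fragment 3: offset=0 data="fUNkv" -> buffer=fUNkvKSpnx??? -> prefix_len=10
Fragment 4: offset=12 data="m" -> buffer=fUNkvKSpnx??m -> prefix_len=10
Fragment 5: offset=10 data="vB" -> buffer=fUNkvKSpnxvBm -> prefix_len=13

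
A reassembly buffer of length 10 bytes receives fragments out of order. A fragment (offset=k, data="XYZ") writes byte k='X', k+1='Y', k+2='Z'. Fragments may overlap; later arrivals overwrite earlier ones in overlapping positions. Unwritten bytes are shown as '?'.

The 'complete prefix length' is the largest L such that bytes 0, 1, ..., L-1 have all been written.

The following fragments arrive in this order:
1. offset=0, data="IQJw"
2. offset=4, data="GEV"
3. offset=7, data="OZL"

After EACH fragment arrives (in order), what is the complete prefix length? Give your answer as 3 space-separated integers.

Answer: 4 7 10

Derivation:
Fragment 1: offset=0 data="IQJw" -> buffer=IQJw?????? -> prefix_len=4
Fragment 2: offset=4 data="GEV" -> buffer=IQJwGEV??? -> prefix_len=7
Fragment 3: offset=7 data="OZL" -> buffer=IQJwGEVOZL -> prefix_len=10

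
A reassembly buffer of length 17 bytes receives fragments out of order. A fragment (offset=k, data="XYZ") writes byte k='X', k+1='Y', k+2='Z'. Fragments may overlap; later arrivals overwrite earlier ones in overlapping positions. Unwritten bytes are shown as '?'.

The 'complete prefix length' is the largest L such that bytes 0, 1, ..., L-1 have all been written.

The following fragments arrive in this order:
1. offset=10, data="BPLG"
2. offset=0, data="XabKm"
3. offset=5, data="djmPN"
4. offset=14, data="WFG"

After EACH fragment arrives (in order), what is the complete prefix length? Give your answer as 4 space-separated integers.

Answer: 0 5 14 17

Derivation:
Fragment 1: offset=10 data="BPLG" -> buffer=??????????BPLG??? -> prefix_len=0
Fragment 2: offset=0 data="XabKm" -> buffer=XabKm?????BPLG??? -> prefix_len=5
Fragment 3: offset=5 data="djmPN" -> buffer=XabKmdjmPNBPLG??? -> prefix_len=14
Fragment 4: offset=14 data="WFG" -> buffer=XabKmdjmPNBPLGWFG -> prefix_len=17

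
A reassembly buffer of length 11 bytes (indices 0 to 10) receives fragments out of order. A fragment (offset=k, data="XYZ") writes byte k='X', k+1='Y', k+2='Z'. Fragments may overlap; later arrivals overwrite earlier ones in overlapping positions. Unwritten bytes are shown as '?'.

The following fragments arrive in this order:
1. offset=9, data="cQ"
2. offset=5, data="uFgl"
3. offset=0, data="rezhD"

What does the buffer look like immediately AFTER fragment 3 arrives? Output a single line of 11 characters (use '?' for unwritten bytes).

Fragment 1: offset=9 data="cQ" -> buffer=?????????cQ
Fragment 2: offset=5 data="uFgl" -> buffer=?????uFglcQ
Fragment 3: offset=0 data="rezhD" -> buffer=rezhDuFglcQ

Answer: rezhDuFglcQ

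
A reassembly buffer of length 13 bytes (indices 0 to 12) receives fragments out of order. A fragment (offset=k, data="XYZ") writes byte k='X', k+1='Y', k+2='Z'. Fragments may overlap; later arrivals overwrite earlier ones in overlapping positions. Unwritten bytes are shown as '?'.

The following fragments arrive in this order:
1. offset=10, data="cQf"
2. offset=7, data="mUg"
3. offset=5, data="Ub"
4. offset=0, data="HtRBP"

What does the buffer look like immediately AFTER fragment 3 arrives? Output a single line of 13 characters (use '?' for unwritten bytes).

Answer: ?????UbmUgcQf

Derivation:
Fragment 1: offset=10 data="cQf" -> buffer=??????????cQf
Fragment 2: offset=7 data="mUg" -> buffer=???????mUgcQf
Fragment 3: offset=5 data="Ub" -> buffer=?????UbmUgcQf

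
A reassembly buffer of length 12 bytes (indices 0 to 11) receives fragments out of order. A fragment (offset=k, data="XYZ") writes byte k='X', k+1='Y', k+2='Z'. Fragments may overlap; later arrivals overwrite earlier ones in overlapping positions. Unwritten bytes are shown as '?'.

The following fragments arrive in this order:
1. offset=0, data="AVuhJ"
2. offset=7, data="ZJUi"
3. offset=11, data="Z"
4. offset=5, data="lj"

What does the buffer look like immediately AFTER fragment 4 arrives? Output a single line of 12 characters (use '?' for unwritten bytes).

Fragment 1: offset=0 data="AVuhJ" -> buffer=AVuhJ???????
Fragment 2: offset=7 data="ZJUi" -> buffer=AVuhJ??ZJUi?
Fragment 3: offset=11 data="Z" -> buffer=AVuhJ??ZJUiZ
Fragment 4: offset=5 data="lj" -> buffer=AVuhJljZJUiZ

Answer: AVuhJljZJUiZ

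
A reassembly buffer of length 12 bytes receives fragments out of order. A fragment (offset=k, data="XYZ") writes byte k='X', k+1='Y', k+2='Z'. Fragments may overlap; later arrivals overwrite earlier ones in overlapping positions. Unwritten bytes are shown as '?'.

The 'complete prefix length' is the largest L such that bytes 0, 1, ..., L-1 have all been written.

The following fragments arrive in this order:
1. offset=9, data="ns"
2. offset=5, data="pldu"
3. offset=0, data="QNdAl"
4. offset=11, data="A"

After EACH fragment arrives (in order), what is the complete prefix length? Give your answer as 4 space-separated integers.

Answer: 0 0 11 12

Derivation:
Fragment 1: offset=9 data="ns" -> buffer=?????????ns? -> prefix_len=0
Fragment 2: offset=5 data="pldu" -> buffer=?????plduns? -> prefix_len=0
Fragment 3: offset=0 data="QNdAl" -> buffer=QNdAlplduns? -> prefix_len=11
Fragment 4: offset=11 data="A" -> buffer=QNdAlpldunsA -> prefix_len=12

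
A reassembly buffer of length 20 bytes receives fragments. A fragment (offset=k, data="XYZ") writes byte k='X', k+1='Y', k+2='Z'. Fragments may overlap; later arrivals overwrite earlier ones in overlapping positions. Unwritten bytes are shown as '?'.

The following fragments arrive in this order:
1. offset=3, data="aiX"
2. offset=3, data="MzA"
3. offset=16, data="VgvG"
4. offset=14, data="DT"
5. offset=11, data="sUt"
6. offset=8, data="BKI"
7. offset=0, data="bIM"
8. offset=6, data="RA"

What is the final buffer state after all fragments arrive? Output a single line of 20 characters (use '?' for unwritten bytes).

Fragment 1: offset=3 data="aiX" -> buffer=???aiX??????????????
Fragment 2: offset=3 data="MzA" -> buffer=???MzA??????????????
Fragment 3: offset=16 data="VgvG" -> buffer=???MzA??????????VgvG
Fragment 4: offset=14 data="DT" -> buffer=???MzA????????DTVgvG
Fragment 5: offset=11 data="sUt" -> buffer=???MzA?????sUtDTVgvG
Fragment 6: offset=8 data="BKI" -> buffer=???MzA??BKIsUtDTVgvG
Fragment 7: offset=0 data="bIM" -> buffer=bIMMzA??BKIsUtDTVgvG
Fragment 8: offset=6 data="RA" -> buffer=bIMMzARABKIsUtDTVgvG

Answer: bIMMzARABKIsUtDTVgvG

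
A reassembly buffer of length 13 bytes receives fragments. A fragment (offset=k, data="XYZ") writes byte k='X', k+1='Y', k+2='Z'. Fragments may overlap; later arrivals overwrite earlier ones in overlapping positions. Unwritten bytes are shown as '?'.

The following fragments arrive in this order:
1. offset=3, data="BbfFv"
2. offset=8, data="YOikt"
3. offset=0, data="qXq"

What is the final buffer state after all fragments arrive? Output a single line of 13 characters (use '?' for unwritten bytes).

Fragment 1: offset=3 data="BbfFv" -> buffer=???BbfFv?????
Fragment 2: offset=8 data="YOikt" -> buffer=???BbfFvYOikt
Fragment 3: offset=0 data="qXq" -> buffer=qXqBbfFvYOikt

Answer: qXqBbfFvYOikt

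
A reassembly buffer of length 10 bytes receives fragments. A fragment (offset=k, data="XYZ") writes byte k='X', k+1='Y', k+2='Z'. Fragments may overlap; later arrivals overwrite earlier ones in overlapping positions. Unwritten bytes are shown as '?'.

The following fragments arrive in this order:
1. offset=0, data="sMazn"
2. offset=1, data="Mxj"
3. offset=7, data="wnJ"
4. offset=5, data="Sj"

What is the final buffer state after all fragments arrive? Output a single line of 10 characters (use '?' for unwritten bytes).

Answer: sMxjnSjwnJ

Derivation:
Fragment 1: offset=0 data="sMazn" -> buffer=sMazn?????
Fragment 2: offset=1 data="Mxj" -> buffer=sMxjn?????
Fragment 3: offset=7 data="wnJ" -> buffer=sMxjn??wnJ
Fragment 4: offset=5 data="Sj" -> buffer=sMxjnSjwnJ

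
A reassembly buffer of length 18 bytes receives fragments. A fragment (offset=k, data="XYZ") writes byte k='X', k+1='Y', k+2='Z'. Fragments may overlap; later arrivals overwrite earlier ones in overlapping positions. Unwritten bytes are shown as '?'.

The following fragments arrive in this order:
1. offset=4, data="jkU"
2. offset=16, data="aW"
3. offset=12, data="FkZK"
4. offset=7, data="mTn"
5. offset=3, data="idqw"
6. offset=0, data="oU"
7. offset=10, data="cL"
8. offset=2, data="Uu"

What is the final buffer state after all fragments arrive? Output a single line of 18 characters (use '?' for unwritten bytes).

Fragment 1: offset=4 data="jkU" -> buffer=????jkU???????????
Fragment 2: offset=16 data="aW" -> buffer=????jkU?????????aW
Fragment 3: offset=12 data="FkZK" -> buffer=????jkU?????FkZKaW
Fragment 4: offset=7 data="mTn" -> buffer=????jkUmTn??FkZKaW
Fragment 5: offset=3 data="idqw" -> buffer=???idqwmTn??FkZKaW
Fragment 6: offset=0 data="oU" -> buffer=oU?idqwmTn??FkZKaW
Fragment 7: offset=10 data="cL" -> buffer=oU?idqwmTncLFkZKaW
Fragment 8: offset=2 data="Uu" -> buffer=oUUudqwmTncLFkZKaW

Answer: oUUudqwmTncLFkZKaW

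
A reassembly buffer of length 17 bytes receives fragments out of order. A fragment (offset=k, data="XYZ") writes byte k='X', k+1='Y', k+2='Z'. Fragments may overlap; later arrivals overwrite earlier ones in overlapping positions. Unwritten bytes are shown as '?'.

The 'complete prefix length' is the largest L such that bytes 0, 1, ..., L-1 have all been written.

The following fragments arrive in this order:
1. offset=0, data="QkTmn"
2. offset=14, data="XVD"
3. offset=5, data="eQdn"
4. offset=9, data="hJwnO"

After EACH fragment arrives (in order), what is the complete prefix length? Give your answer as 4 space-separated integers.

Fragment 1: offset=0 data="QkTmn" -> buffer=QkTmn???????????? -> prefix_len=5
Fragment 2: offset=14 data="XVD" -> buffer=QkTmn?????????XVD -> prefix_len=5
Fragment 3: offset=5 data="eQdn" -> buffer=QkTmneQdn?????XVD -> prefix_len=9
Fragment 4: offset=9 data="hJwnO" -> buffer=QkTmneQdnhJwnOXVD -> prefix_len=17

Answer: 5 5 9 17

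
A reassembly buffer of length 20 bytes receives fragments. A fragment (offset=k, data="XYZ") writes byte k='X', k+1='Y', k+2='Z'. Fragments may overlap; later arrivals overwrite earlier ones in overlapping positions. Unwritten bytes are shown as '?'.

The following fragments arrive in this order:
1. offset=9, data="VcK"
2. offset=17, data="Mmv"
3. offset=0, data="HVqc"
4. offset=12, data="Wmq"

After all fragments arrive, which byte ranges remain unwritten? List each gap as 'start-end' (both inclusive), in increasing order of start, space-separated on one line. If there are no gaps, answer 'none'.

Answer: 4-8 15-16

Derivation:
Fragment 1: offset=9 len=3
Fragment 2: offset=17 len=3
Fragment 3: offset=0 len=4
Fragment 4: offset=12 len=3
Gaps: 4-8 15-16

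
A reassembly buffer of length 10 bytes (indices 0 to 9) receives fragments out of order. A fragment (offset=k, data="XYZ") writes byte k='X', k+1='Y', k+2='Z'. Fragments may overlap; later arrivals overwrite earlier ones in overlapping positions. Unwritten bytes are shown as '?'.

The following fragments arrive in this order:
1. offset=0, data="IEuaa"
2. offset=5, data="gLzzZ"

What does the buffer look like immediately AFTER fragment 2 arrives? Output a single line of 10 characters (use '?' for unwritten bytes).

Fragment 1: offset=0 data="IEuaa" -> buffer=IEuaa?????
Fragment 2: offset=5 data="gLzzZ" -> buffer=IEuaagLzzZ

Answer: IEuaagLzzZ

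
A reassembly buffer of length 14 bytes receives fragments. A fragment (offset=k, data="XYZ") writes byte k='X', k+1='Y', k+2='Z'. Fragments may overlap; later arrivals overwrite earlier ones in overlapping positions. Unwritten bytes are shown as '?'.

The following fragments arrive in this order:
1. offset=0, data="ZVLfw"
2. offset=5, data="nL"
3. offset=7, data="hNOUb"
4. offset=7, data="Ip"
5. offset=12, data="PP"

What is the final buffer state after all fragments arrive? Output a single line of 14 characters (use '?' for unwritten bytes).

Fragment 1: offset=0 data="ZVLfw" -> buffer=ZVLfw?????????
Fragment 2: offset=5 data="nL" -> buffer=ZVLfwnL???????
Fragment 3: offset=7 data="hNOUb" -> buffer=ZVLfwnLhNOUb??
Fragment 4: offset=7 data="Ip" -> buffer=ZVLfwnLIpOUb??
Fragment 5: offset=12 data="PP" -> buffer=ZVLfwnLIpOUbPP

Answer: ZVLfwnLIpOUbPP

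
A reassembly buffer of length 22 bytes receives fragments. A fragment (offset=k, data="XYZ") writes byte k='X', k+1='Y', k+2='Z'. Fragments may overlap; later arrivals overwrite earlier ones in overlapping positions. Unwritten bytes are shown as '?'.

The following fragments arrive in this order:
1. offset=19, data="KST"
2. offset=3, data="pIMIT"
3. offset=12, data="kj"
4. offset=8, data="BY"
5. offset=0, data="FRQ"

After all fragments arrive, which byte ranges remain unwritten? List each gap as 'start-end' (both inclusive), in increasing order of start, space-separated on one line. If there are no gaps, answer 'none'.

Fragment 1: offset=19 len=3
Fragment 2: offset=3 len=5
Fragment 3: offset=12 len=2
Fragment 4: offset=8 len=2
Fragment 5: offset=0 len=3
Gaps: 10-11 14-18

Answer: 10-11 14-18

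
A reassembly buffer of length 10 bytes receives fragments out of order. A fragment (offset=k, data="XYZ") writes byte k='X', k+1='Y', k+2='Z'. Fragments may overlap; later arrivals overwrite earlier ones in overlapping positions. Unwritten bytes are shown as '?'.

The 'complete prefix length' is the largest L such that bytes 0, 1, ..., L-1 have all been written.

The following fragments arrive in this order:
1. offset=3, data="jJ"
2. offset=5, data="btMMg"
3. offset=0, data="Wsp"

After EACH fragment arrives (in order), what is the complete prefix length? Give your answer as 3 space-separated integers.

Answer: 0 0 10

Derivation:
Fragment 1: offset=3 data="jJ" -> buffer=???jJ????? -> prefix_len=0
Fragment 2: offset=5 data="btMMg" -> buffer=???jJbtMMg -> prefix_len=0
Fragment 3: offset=0 data="Wsp" -> buffer=WspjJbtMMg -> prefix_len=10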